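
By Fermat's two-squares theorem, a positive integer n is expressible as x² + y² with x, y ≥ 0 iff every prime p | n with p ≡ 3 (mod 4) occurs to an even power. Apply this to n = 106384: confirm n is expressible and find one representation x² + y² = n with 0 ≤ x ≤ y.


Step 1: Factor n = 106384 = 2^4 · 61 · 109.
Step 2: Check the mod-4 condition on each prime factor: 2 = 2 (special); 61 ≡ 1 (mod 4), exponent 1; 109 ≡ 1 (mod 4), exponent 1.
All primes ≡ 3 (mod 4) appear to even exponent (or don't appear), so by the two-squares theorem n IS expressible as a sum of two squares.
Step 3: Build a representation. Group n = k² · m with k = 4 and m = 61 · 109 = 6649 (a product of primes ≡ 1 (mod 4)); a representation of m scales to one of n via (k·x)² + (k·y)² = k²(x² + y²). Each prime p ≡ 1 (mod 4) is itself a sum of two squares; find a² by testing p − a² for a perfect square:
  61: 61 − 1² = 60, 61 − 2² = 57, 61 − 3² = 52, 61 − 4² = 45, 61 − 5² = 36 = 6² ⇒ 61 = 5² + 6².
  109: 109 − 1² = 108, 109 − 2² = 105, 109 − 3² = 100 = 10² ⇒ 109 = 3² + 10².
  Combine using the Brahmagupta–Fibonacci identity (a² + b²)(c² + d²) = (ac − bd)² + (ad + bc)² = (ac + bd)² + (ad − bc)²:
  61 · 109 = 6649: from (5² + 6²)(3² + 10²), take (5·3 − 6·10, 5·10 + 6·3) = (15 − 60, 50 + 18) = (-45, 68); dropping signs (only squares matter) gives (45, 68); check 45² + 68² = 2025 + 4624 = 6649 ✓.
  Scale by k = 4: (4·45, 4·68) = (180, 272).
Step 4: Order so x ≤ y and verify: 180² + 272² = 32400 + 73984 = 106384 = n. ✓

n = 106384 = 180² + 272² (one valid representation with x ≤ y).


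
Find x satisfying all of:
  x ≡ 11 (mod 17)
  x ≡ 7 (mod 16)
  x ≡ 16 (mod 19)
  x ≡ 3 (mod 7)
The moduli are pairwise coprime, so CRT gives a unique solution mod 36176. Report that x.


Product of moduli M = 17 · 16 · 19 · 7 = 36176.
Merge one congruence at a time:
  Start: x ≡ 11 (mod 17).
  Combine with x ≡ 7 (mod 16); new modulus lcm = 272.
    Write x = 11 + 17·t and substitute into x ≡ 7 (mod 16): 17·t ≡ 7 − 11 = -4 (mod 16).
    Reduce coefficients mod 16: 1·t ≡ 12 (mod 16).
    So t ≡ 12 (mod 16).
    Then x = 11 + 17·12 = 215, valid modulo lcm(17, 16) = 272: x ≡ 215 (mod 272).
  Combine with x ≡ 16 (mod 19); new modulus lcm = 5168.
    Write x = 215 + 272·t and substitute into x ≡ 16 (mod 19): 272·t ≡ 16 − 215 = -199 (mod 19).
    Reduce coefficients mod 19: 6·t ≡ 10 (mod 19).
    The inverse of 6 mod 19 is 16 (since 6·16 = 96 = 5·19 + 1), so t ≡ 16·10 = 160 ≡ 8 (mod 19).
    Then x = 215 + 272·8 = 2391, valid modulo lcm(272, 19) = 5168: x ≡ 2391 (mod 5168).
  Combine with x ≡ 3 (mod 7); new modulus lcm = 36176.
    Write x = 2391 + 5168·t and substitute into x ≡ 3 (mod 7): 5168·t ≡ 3 − 2391 = -2388 (mod 7).
    Reduce coefficients mod 7: 2·t ≡ 6 (mod 7).
    The inverse of 2 mod 7 is 4 (since 2·4 = 8 = 1·7 + 1), so t ≡ 4·6 = 24 ≡ 3 (mod 7).
    Then x = 2391 + 5168·3 = 17895, valid modulo lcm(5168, 7) = 36176: x ≡ 17895 (mod 36176).
Verify against each original: 17895 mod 17 = 11, 17895 mod 16 = 7, 17895 mod 19 = 16, 17895 mod 7 = 3.

x ≡ 17895 (mod 36176).


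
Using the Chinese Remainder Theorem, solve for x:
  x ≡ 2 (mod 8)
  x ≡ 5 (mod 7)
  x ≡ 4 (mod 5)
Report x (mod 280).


Moduli 8, 7, 5 are pairwise coprime; by CRT there is a unique solution modulo M = 8 · 7 · 5 = 280.
Solve pairwise, accumulating the modulus:
  Start with x ≡ 2 (mod 8).
  Combine with x ≡ 5 (mod 7): since gcd(8, 7) = 1, we get a unique residue mod 56.
    Write x = 2 + 8·t and substitute into x ≡ 5 (mod 7): 8·t ≡ 5 − 2 = 3 (mod 7).
    Reduce coefficients mod 7: 1·t ≡ 3 (mod 7).
    So t ≡ 3 (mod 7).
    Then x = 2 + 8·3 = 26, valid modulo lcm(8, 7) = 56: x ≡ 26 (mod 56).
  Combine with x ≡ 4 (mod 5): since gcd(56, 5) = 1, we get a unique residue mod 280.
    Write x = 26 + 56·t and substitute into x ≡ 4 (mod 5): 56·t ≡ 4 − 26 = -22 (mod 5).
    Reduce coefficients mod 5: 1·t ≡ 3 (mod 5).
    So t ≡ 3 (mod 5).
    Then x = 26 + 56·3 = 194, valid modulo lcm(56, 5) = 280: x ≡ 194 (mod 280).
Verify: 194 mod 8 = 2 ✓, 194 mod 7 = 5 ✓, 194 mod 5 = 4 ✓.

x ≡ 194 (mod 280).


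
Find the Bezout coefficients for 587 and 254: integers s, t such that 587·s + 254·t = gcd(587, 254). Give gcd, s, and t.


Euclidean algorithm on (587, 254) — divide until remainder is 0:
  587 = 2 · 254 + 79
  254 = 3 · 79 + 17
  79 = 4 · 17 + 11
  17 = 1 · 11 + 6
  11 = 1 · 6 + 5
  6 = 1 · 5 + 1
  5 = 5 · 1 + 0
gcd(587, 254) = 1.
Track Bezout coefficients alongside the remainders: start with r₀ = 587 = a·1 + b·0 (s = 1, t = 0) and r₁ = 254 = a·0 + b·1 (s = 0, t = 1); each new remainder r_{k+1} = r_{k-1} − q_k·r_k inherits s_{k+1} = s_{k-1} − q_k·s_k, t_{k+1} = t_{k-1} − q_k·t_k, so r_k = a·s_k + b·t_k at every step:
  q = 2: r = 79, s = 1 − 2·0 = 1, t = 0 − 2·1 = -2  (check: 587·1 + 254·(-2) = 79)
  q = 3: r = 17, s = 0 − 3·1 = -3, t = 1 − 3·(-2) = 7  (check: 587·(-3) + 254·7 = 17)
  q = 4: r = 11, s = 1 − 4·(-3) = 13, t = -2 − 4·7 = -30  (check: 587·13 + 254·(-30) = 11)
  q = 1: r = 6, s = -3 − 1·13 = -16, t = 7 − 1·(-30) = 37  (check: 587·(-16) + 254·37 = 6)
  q = 1: r = 5, s = 13 − 1·(-16) = 29, t = -30 − 1·37 = -67  (check: 587·29 + 254·(-67) = 5)
  q = 1: r = 1, s = -16 − 1·29 = -45, t = 37 − 1·(-67) = 104  (check: 587·(-45) + 254·104 = 1)
The row with r = 1 (the gcd) gives the Bezout coefficients s = -45, t = 104.
Result: 587 · (-45) + 254 · (104) = 1.

gcd(587, 254) = 1; s = -45, t = 104 (check: 587·(-45) + 254·104 = 1).


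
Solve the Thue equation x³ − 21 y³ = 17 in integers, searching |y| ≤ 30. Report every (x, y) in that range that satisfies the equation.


The equation is x³ - 21y³ = 17. For fixed y, x³ = 21·y³ + 17, so a solution requires the RHS to be a perfect cube.
Strategy: iterate y from -30 to 30, compute RHS = 21·y³ + 17, and check whether it is a (positive or negative) perfect cube.
Check small values of y:
  y = 0: RHS = 17 is not a perfect cube.
  y = 1: RHS = 38 is not a perfect cube.
  y = -1: RHS = -4 is not a perfect cube.
  y = 2: RHS = 185 is not a perfect cube.
  y = -2: RHS = -151 is not a perfect cube.
  y = 3: RHS = 584 is not a perfect cube.
  y = -3: RHS = -550 is not a perfect cube.
Continuing the search up to |y| = 30 finds no solutions either.
No (x, y) in the scanned range satisfies the equation.

No integer solutions with |y| ≤ 30.


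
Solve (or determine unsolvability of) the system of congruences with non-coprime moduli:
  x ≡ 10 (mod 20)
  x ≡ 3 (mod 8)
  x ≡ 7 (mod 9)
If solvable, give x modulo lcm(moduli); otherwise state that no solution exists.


Moduli 20, 8, 9 are not pairwise coprime, so CRT works modulo lcm(m_i) when all pairwise compatibility conditions hold.
Pairwise compatibility: gcd(m_i, m_j) must divide a_i - a_j for every pair.
Merge one congruence at a time:
  Start: x ≡ 10 (mod 20).
  Combine with x ≡ 3 (mod 8): gcd(20, 8) = 4, and 3 - 10 = -7 is NOT divisible by 4.
    ⇒ system is inconsistent (no integer solution).

No solution (the system is inconsistent).


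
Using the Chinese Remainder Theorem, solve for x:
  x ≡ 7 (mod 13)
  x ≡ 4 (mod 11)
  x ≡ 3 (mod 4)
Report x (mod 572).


Moduli 13, 11, 4 are pairwise coprime; by CRT there is a unique solution modulo M = 13 · 11 · 4 = 572.
Solve pairwise, accumulating the modulus:
  Start with x ≡ 7 (mod 13).
  Combine with x ≡ 4 (mod 11): since gcd(13, 11) = 1, we get a unique residue mod 143.
    Write x = 7 + 13·t and substitute into x ≡ 4 (mod 11): 13·t ≡ 4 − 7 = -3 (mod 11).
    Reduce coefficients mod 11: 2·t ≡ 8 (mod 11).
    The inverse of 2 mod 11 is 6 (since 2·6 = 12 = 1·11 + 1), so t ≡ 6·8 = 48 ≡ 4 (mod 11).
    Then x = 7 + 13·4 = 59, valid modulo lcm(13, 11) = 143: x ≡ 59 (mod 143).
  Combine with x ≡ 3 (mod 4): since gcd(143, 4) = 1, we get a unique residue mod 572.
    Write x = 59 + 143·t and substitute into x ≡ 3 (mod 4): 143·t ≡ 3 − 59 = -56 (mod 4).
    Reduce coefficients mod 4: 3·t ≡ 0 (mod 4).
    The inverse of 3 mod 4 is 3 (since 3·3 = 9 = 2·4 + 1), so t ≡ 3·0 = 0 ≡ 0 (mod 4).
    Then x = 59 + 143·0 = 59, valid modulo lcm(143, 4) = 572: x ≡ 59 (mod 572).
Verify: 59 mod 13 = 7 ✓, 59 mod 11 = 4 ✓, 59 mod 4 = 3 ✓.

x ≡ 59 (mod 572).


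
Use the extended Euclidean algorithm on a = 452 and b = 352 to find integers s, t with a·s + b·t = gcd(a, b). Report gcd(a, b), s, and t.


Euclidean algorithm on (452, 352) — divide until remainder is 0:
  452 = 1 · 352 + 100
  352 = 3 · 100 + 52
  100 = 1 · 52 + 48
  52 = 1 · 48 + 4
  48 = 12 · 4 + 0
gcd(452, 352) = 4.
Track Bezout coefficients alongside the remainders: start with r₀ = 452 = a·1 + b·0 (s = 1, t = 0) and r₁ = 352 = a·0 + b·1 (s = 0, t = 1); each new remainder r_{k+1} = r_{k-1} − q_k·r_k inherits s_{k+1} = s_{k-1} − q_k·s_k, t_{k+1} = t_{k-1} − q_k·t_k, so r_k = a·s_k + b·t_k at every step:
  q = 1: r = 100, s = 1 − 1·0 = 1, t = 0 − 1·1 = -1  (check: 452·1 + 352·(-1) = 100)
  q = 3: r = 52, s = 0 − 3·1 = -3, t = 1 − 3·(-1) = 4  (check: 452·(-3) + 352·4 = 52)
  q = 1: r = 48, s = 1 − 1·(-3) = 4, t = -1 − 1·4 = -5  (check: 452·4 + 352·(-5) = 48)
  q = 1: r = 4, s = -3 − 1·4 = -7, t = 4 − 1·(-5) = 9  (check: 452·(-7) + 352·9 = 4)
The row with r = 4 (the gcd) gives the Bezout coefficients s = -7, t = 9.
Result: 452 · (-7) + 352 · (9) = 4.

gcd(452, 352) = 4; s = -7, t = 9 (check: 452·(-7) + 352·9 = 4).


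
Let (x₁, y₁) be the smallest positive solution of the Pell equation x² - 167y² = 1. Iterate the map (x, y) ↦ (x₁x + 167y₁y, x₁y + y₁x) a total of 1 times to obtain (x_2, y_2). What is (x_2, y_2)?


Step 1: Find the fundamental solution (x₁, y₁) of x² - 167y² = 1.
  Expand √167 as a continued fraction. a₀ = ⌊√167⌋ = 12; iterate m_{k+1} = d_k·a_k − m_k, d_{k+1} = (167 − m_{k+1}²)/d_k, a_{k+1} = ⌊(a₀ + m_{k+1})/d_{k+1}⌋ (starting m₀ = 0, d₀ = 1), with convergents p_k = a_k·p_{k-1} + p_{k-2}, q_k = a_k·q_{k-1} + q_{k-2} (p₋₁ = 1, q₋₁ = 0):
  k = 0: a₀ = 12; p₀/q₀ = 12/1; p₀² − 167·q₀² = 144 − 167 = -23.
  k = 1: m = 12, d = 23, a = ⌊(12 + 12)/23⌋ = 1; p/q = (1·12 + 1)/(1·1 + 0) = 13/1; p² − 167·q² = 169 − 167 = 2.
  k = 2: m = 11, d = 2, a = ⌊(12 + 11)/2⌋ = 11; p/q = (11·13 + 12)/(11·1 + 1) = 155/12; p² − 167·q² = 24025 − 24048 = -23.
  k = 3: m = 11, d = 23, a = ⌊(12 + 11)/23⌋ = 1; p/q = (1·155 + 13)/(1·12 + 1) = 168/13; p² − 167·q² = 28224 − 28223 = 1.
  The first convergent with p² − 167·q² = 1 gives the fundamental solution (x₁, y₁) = (168, 13).
Step 2: Apply the recurrence (x_{n+1}, y_{n+1}) = (x₁x_n + 167y₁y_n, x₁y_n + y₁x_n) repeatedly.
  From (x_1, y_1) = (168, 13): x_2 = 168·168 + 167·13·13 = 56447; y_2 = 168·13 + 13·168 = 4368.
Step 3: Verify x_2² - 167·y_2² = 3186263809 - 3186263808 = 1 (should be 1). ✓

(x_1, y_1) = (168, 13); (x_2, y_2) = (56447, 4368).


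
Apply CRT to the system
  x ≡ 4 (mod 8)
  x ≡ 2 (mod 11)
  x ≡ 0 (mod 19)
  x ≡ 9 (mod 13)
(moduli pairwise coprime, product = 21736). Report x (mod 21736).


Product of moduli M = 8 · 11 · 19 · 13 = 21736.
Merge one congruence at a time:
  Start: x ≡ 4 (mod 8).
  Combine with x ≡ 2 (mod 11); new modulus lcm = 88.
    Write x = 4 + 8·t and substitute into x ≡ 2 (mod 11): 8·t ≡ 2 − 4 = -2 (mod 11).
    Reduce coefficients mod 11: 8·t ≡ 9 (mod 11).
    The inverse of 8 mod 11 is 7 (since 8·7 = 56 = 5·11 + 1), so t ≡ 7·9 = 63 ≡ 8 (mod 11).
    Then x = 4 + 8·8 = 68, valid modulo lcm(8, 11) = 88: x ≡ 68 (mod 88).
  Combine with x ≡ 0 (mod 19); new modulus lcm = 1672.
    Write x = 68 + 88·t and substitute into x ≡ 0 (mod 19): 88·t ≡ 0 − 68 = -68 (mod 19).
    Reduce coefficients mod 19: 12·t ≡ 8 (mod 19).
    The inverse of 12 mod 19 is 8 (since 12·8 = 96 = 5·19 + 1), so t ≡ 8·8 = 64 ≡ 7 (mod 19).
    Then x = 68 + 88·7 = 684, valid modulo lcm(88, 19) = 1672: x ≡ 684 (mod 1672).
  Combine with x ≡ 9 (mod 13); new modulus lcm = 21736.
    Write x = 684 + 1672·t and substitute into x ≡ 9 (mod 13): 1672·t ≡ 9 − 684 = -675 (mod 13).
    Reduce coefficients mod 13: 8·t ≡ 1 (mod 13).
    The inverse of 8 mod 13 is 5 (since 8·5 = 40 = 3·13 + 1), so t ≡ 5·1 = 5 ≡ 5 (mod 13).
    Then x = 684 + 1672·5 = 9044, valid modulo lcm(1672, 13) = 21736: x ≡ 9044 (mod 21736).
Verify against each original: 9044 mod 8 = 4, 9044 mod 11 = 2, 9044 mod 19 = 0, 9044 mod 13 = 9.

x ≡ 9044 (mod 21736).


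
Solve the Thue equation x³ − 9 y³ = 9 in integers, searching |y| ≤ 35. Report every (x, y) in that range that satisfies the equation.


The equation is x³ - 9y³ = 9. For fixed y, x³ = 9·y³ + 9, so a solution requires the RHS to be a perfect cube.
Strategy: iterate y from -35 to 35, compute RHS = 9·y³ + 9, and check whether it is a (positive or negative) perfect cube.
Check small values of y:
  y = 0: RHS = 9 is not a perfect cube.
  y = 1: RHS = 18 is not a perfect cube.
  y = -1: RHS = 0 = (0)³ ⇒ x = 0 works.
  y = 2: RHS = 81 is not a perfect cube.
  y = -2: RHS = -63 is not a perfect cube.
  y = 3: RHS = 252 is not a perfect cube.
  y = -3: RHS = -234 is not a perfect cube.
Continuing the search up to |y| = 35 finds no further solutions beyond those listed.
Collected solutions: (0, -1).

Solutions (with |y| ≤ 35): (0, -1).


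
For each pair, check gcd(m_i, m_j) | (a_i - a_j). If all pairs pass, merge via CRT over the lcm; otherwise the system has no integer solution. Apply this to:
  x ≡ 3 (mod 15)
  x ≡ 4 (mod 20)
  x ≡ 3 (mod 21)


Moduli 15, 20, 21 are not pairwise coprime, so CRT works modulo lcm(m_i) when all pairwise compatibility conditions hold.
Pairwise compatibility: gcd(m_i, m_j) must divide a_i - a_j for every pair.
Merge one congruence at a time:
  Start: x ≡ 3 (mod 15).
  Combine with x ≡ 4 (mod 20): gcd(15, 20) = 5, and 4 - 3 = 1 is NOT divisible by 5.
    ⇒ system is inconsistent (no integer solution).

No solution (the system is inconsistent).


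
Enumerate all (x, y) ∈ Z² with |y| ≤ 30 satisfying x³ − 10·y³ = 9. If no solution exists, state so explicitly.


The equation is x³ - 10y³ = 9. For fixed y, x³ = 10·y³ + 9, so a solution requires the RHS to be a perfect cube.
Strategy: iterate y from -30 to 30, compute RHS = 10·y³ + 9, and check whether it is a (positive or negative) perfect cube.
Check small values of y:
  y = 0: RHS = 9 is not a perfect cube.
  y = 1: RHS = 19 is not a perfect cube.
  y = -1: RHS = -1 = (-1)³ ⇒ x = -1 works.
  y = 2: RHS = 89 is not a perfect cube.
  y = -2: RHS = -71 is not a perfect cube.
  y = 3: RHS = 279 is not a perfect cube.
  y = -3: RHS = -261 is not a perfect cube.
Continuing the search up to |y| = 30 finds no further solutions beyond those listed.
Collected solutions: (-1, -1).

Solutions (with |y| ≤ 30): (-1, -1).


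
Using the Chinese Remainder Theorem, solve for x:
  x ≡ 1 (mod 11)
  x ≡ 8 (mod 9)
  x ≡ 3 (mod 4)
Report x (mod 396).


Moduli 11, 9, 4 are pairwise coprime; by CRT there is a unique solution modulo M = 11 · 9 · 4 = 396.
Solve pairwise, accumulating the modulus:
  Start with x ≡ 1 (mod 11).
  Combine with x ≡ 8 (mod 9): since gcd(11, 9) = 1, we get a unique residue mod 99.
    Write x = 1 + 11·t and substitute into x ≡ 8 (mod 9): 11·t ≡ 8 − 1 = 7 (mod 9).
    Reduce coefficients mod 9: 2·t ≡ 7 (mod 9).
    The inverse of 2 mod 9 is 5 (since 2·5 = 10 = 1·9 + 1), so t ≡ 5·7 = 35 ≡ 8 (mod 9).
    Then x = 1 + 11·8 = 89, valid modulo lcm(11, 9) = 99: x ≡ 89 (mod 99).
  Combine with x ≡ 3 (mod 4): since gcd(99, 4) = 1, we get a unique residue mod 396.
    Write x = 89 + 99·t and substitute into x ≡ 3 (mod 4): 99·t ≡ 3 − 89 = -86 (mod 4).
    Reduce coefficients mod 4: 3·t ≡ 2 (mod 4).
    The inverse of 3 mod 4 is 3 (since 3·3 = 9 = 2·4 + 1), so t ≡ 3·2 = 6 ≡ 2 (mod 4).
    Then x = 89 + 99·2 = 287, valid modulo lcm(99, 4) = 396: x ≡ 287 (mod 396).
Verify: 287 mod 11 = 1 ✓, 287 mod 9 = 8 ✓, 287 mod 4 = 3 ✓.

x ≡ 287 (mod 396).


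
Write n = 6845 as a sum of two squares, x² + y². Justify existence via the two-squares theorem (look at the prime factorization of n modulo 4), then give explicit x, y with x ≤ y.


Step 1: Factor n = 6845 = 5 · 37^2.
Step 2: Check the mod-4 condition on each prime factor: 5 ≡ 1 (mod 4), exponent 1; 37 ≡ 1 (mod 4), exponent 2.
All primes ≡ 3 (mod 4) appear to even exponent (or don't appear), so by the two-squares theorem n IS expressible as a sum of two squares.
Step 3: Build a representation. Here n = 5 · 37 · 37 is a product of primes ≡ 1 (mod 4). Each prime p ≡ 1 (mod 4) is itself a sum of two squares; find a² by testing p − a² for a perfect square:
  5: 5 − 1² = 4 = 2² ⇒ 5 = 1² + 2².
  37: 37 − 1² = 36 = 6² ⇒ 37 = 1² + 6².
  Combine using the Brahmagupta–Fibonacci identity (a² + b²)(c² + d²) = (ac − bd)² + (ad + bc)² = (ac + bd)² + (ad − bc)²:
  5 · 37 = 185: from (1² + 2²)(1² + 6²), take (1·1 − 2·6, 1·6 + 2·1) = (1 − 12, 6 + 2) = (-11, 8); dropping signs (only squares matter) gives (11, 8); check 11² + 8² = 121 + 64 = 185 ✓.
  185 · 37 = 6845: from (11² + 8²)(1² + 6²), take (11·1 − 8·6, 11·6 + 8·1) = (11 − 48, 66 + 8) = (-37, 74); dropping signs (only squares matter) gives (37, 74); check 37² + 74² = 1369 + 5476 = 6845 ✓.
Step 4: Order so x ≤ y and verify: 37² + 74² = 1369 + 5476 = 6845 = n. ✓

n = 6845 = 37² + 74² (one valid representation with x ≤ y).


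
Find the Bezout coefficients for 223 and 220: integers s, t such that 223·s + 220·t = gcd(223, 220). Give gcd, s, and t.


Euclidean algorithm on (223, 220) — divide until remainder is 0:
  223 = 1 · 220 + 3
  220 = 73 · 3 + 1
  3 = 3 · 1 + 0
gcd(223, 220) = 1.
Track Bezout coefficients alongside the remainders: start with r₀ = 223 = a·1 + b·0 (s = 1, t = 0) and r₁ = 220 = a·0 + b·1 (s = 0, t = 1); each new remainder r_{k+1} = r_{k-1} − q_k·r_k inherits s_{k+1} = s_{k-1} − q_k·s_k, t_{k+1} = t_{k-1} − q_k·t_k, so r_k = a·s_k + b·t_k at every step:
  q = 1: r = 3, s = 1 − 1·0 = 1, t = 0 − 1·1 = -1  (check: 223·1 + 220·(-1) = 3)
  q = 73: r = 1, s = 0 − 73·1 = -73, t = 1 − 73·(-1) = 74  (check: 223·(-73) + 220·74 = 1)
The row with r = 1 (the gcd) gives the Bezout coefficients s = -73, t = 74.
Result: 223 · (-73) + 220 · (74) = 1.

gcd(223, 220) = 1; s = -73, t = 74 (check: 223·(-73) + 220·74 = 1).


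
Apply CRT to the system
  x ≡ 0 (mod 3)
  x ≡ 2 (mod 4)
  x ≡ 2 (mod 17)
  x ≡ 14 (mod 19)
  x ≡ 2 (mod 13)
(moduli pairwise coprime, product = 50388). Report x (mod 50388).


Product of moduli M = 3 · 4 · 17 · 19 · 13 = 50388.
Merge one congruence at a time:
  Start: x ≡ 0 (mod 3).
  Combine with x ≡ 2 (mod 4); new modulus lcm = 12.
    Write x = 0 + 3·t and substitute into x ≡ 2 (mod 4): 3·t ≡ 2 − 0 = 2 (mod 4).
    The inverse of 3 mod 4 is 3 (since 3·3 = 9 = 2·4 + 1), so t ≡ 3·2 = 6 ≡ 2 (mod 4).
    Then x = 0 + 3·2 = 6, valid modulo lcm(3, 4) = 12: x ≡ 6 (mod 12).
  Combine with x ≡ 2 (mod 17); new modulus lcm = 204.
    Write x = 6 + 12·t and substitute into x ≡ 2 (mod 17): 12·t ≡ 2 − 6 = -4 (mod 17).
    Reduce coefficients mod 17: 12·t ≡ 13 (mod 17).
    The inverse of 12 mod 17 is 10 (since 12·10 = 120 = 7·17 + 1), so t ≡ 10·13 = 130 ≡ 11 (mod 17).
    Then x = 6 + 12·11 = 138, valid modulo lcm(12, 17) = 204: x ≡ 138 (mod 204).
  Combine with x ≡ 14 (mod 19); new modulus lcm = 3876.
    Write x = 138 + 204·t and substitute into x ≡ 14 (mod 19): 204·t ≡ 14 − 138 = -124 (mod 19).
    Reduce coefficients mod 19: 14·t ≡ 9 (mod 19).
    The inverse of 14 mod 19 is 15 (since 14·15 = 210 = 11·19 + 1), so t ≡ 15·9 = 135 ≡ 2 (mod 19).
    Then x = 138 + 204·2 = 546, valid modulo lcm(204, 19) = 3876: x ≡ 546 (mod 3876).
  Combine with x ≡ 2 (mod 13); new modulus lcm = 50388.
    Write x = 546 + 3876·t and substitute into x ≡ 2 (mod 13): 3876·t ≡ 2 − 546 = -544 (mod 13).
    Reduce coefficients mod 13: 2·t ≡ 2 (mod 13).
    The inverse of 2 mod 13 is 7 (since 2·7 = 14 = 1·13 + 1), so t ≡ 7·2 = 14 ≡ 1 (mod 13).
    Then x = 546 + 3876·1 = 4422, valid modulo lcm(3876, 13) = 50388: x ≡ 4422 (mod 50388).
Verify against each original: 4422 mod 3 = 0, 4422 mod 4 = 2, 4422 mod 17 = 2, 4422 mod 19 = 14, 4422 mod 13 = 2.

x ≡ 4422 (mod 50388).


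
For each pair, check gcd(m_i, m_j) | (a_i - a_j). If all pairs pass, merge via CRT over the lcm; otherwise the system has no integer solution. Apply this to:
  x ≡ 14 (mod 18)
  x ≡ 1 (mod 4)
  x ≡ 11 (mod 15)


Moduli 18, 4, 15 are not pairwise coprime, so CRT works modulo lcm(m_i) when all pairwise compatibility conditions hold.
Pairwise compatibility: gcd(m_i, m_j) must divide a_i - a_j for every pair.
Merge one congruence at a time:
  Start: x ≡ 14 (mod 18).
  Combine with x ≡ 1 (mod 4): gcd(18, 4) = 2, and 1 - 14 = -13 is NOT divisible by 2.
    ⇒ system is inconsistent (no integer solution).

No solution (the system is inconsistent).


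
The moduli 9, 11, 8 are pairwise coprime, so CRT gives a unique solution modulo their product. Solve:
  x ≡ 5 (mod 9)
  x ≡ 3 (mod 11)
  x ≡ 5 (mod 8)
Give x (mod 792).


Moduli 9, 11, 8 are pairwise coprime; by CRT there is a unique solution modulo M = 9 · 11 · 8 = 792.
Solve pairwise, accumulating the modulus:
  Start with x ≡ 5 (mod 9).
  Combine with x ≡ 3 (mod 11): since gcd(9, 11) = 1, we get a unique residue mod 99.
    Write x = 5 + 9·t and substitute into x ≡ 3 (mod 11): 9·t ≡ 3 − 5 = -2 (mod 11).
    Reduce coefficients mod 11: 9·t ≡ 9 (mod 11).
    The inverse of 9 mod 11 is 5 (since 9·5 = 45 = 4·11 + 1), so t ≡ 5·9 = 45 ≡ 1 (mod 11).
    Then x = 5 + 9·1 = 14, valid modulo lcm(9, 11) = 99: x ≡ 14 (mod 99).
  Combine with x ≡ 5 (mod 8): since gcd(99, 8) = 1, we get a unique residue mod 792.
    Write x = 14 + 99·t and substitute into x ≡ 5 (mod 8): 99·t ≡ 5 − 14 = -9 (mod 8).
    Reduce coefficients mod 8: 3·t ≡ 7 (mod 8).
    The inverse of 3 mod 8 is 3 (since 3·3 = 9 = 1·8 + 1), so t ≡ 3·7 = 21 ≡ 5 (mod 8).
    Then x = 14 + 99·5 = 509, valid modulo lcm(99, 8) = 792: x ≡ 509 (mod 792).
Verify: 509 mod 9 = 5 ✓, 509 mod 11 = 3 ✓, 509 mod 8 = 5 ✓.

x ≡ 509 (mod 792).


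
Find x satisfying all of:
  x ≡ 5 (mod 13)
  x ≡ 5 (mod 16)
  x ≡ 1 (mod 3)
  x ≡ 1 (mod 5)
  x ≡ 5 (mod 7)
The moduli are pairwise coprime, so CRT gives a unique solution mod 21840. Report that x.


Product of moduli M = 13 · 16 · 3 · 5 · 7 = 21840.
Merge one congruence at a time:
  Start: x ≡ 5 (mod 13).
  Combine with x ≡ 5 (mod 16); new modulus lcm = 208.
    Write x = 5 + 13·t and substitute into x ≡ 5 (mod 16): 13·t ≡ 5 − 5 = 0 (mod 16).
    The inverse of 13 mod 16 is 5 (since 13·5 = 65 = 4·16 + 1), so t ≡ 5·0 = 0 ≡ 0 (mod 16).
    Then x = 5 + 13·0 = 5, valid modulo lcm(13, 16) = 208: x ≡ 5 (mod 208).
  Combine with x ≡ 1 (mod 3); new modulus lcm = 624.
    Write x = 5 + 208·t and substitute into x ≡ 1 (mod 3): 208·t ≡ 1 − 5 = -4 (mod 3).
    Reduce coefficients mod 3: 1·t ≡ 2 (mod 3).
    So t ≡ 2 (mod 3).
    Then x = 5 + 208·2 = 421, valid modulo lcm(208, 3) = 624: x ≡ 421 (mod 624).
  Combine with x ≡ 1 (mod 5); new modulus lcm = 3120.
    Write x = 421 + 624·t and substitute into x ≡ 1 (mod 5): 624·t ≡ 1 − 421 = -420 (mod 5).
    Reduce coefficients mod 5: 4·t ≡ 0 (mod 5).
    The inverse of 4 mod 5 is 4 (since 4·4 = 16 = 3·5 + 1), so t ≡ 4·0 = 0 ≡ 0 (mod 5).
    Then x = 421 + 624·0 = 421, valid modulo lcm(624, 5) = 3120: x ≡ 421 (mod 3120).
  Combine with x ≡ 5 (mod 7); new modulus lcm = 21840.
    Write x = 421 + 3120·t and substitute into x ≡ 5 (mod 7): 3120·t ≡ 5 − 421 = -416 (mod 7).
    Reduce coefficients mod 7: 5·t ≡ 4 (mod 7).
    The inverse of 5 mod 7 is 3 (since 5·3 = 15 = 2·7 + 1), so t ≡ 3·4 = 12 ≡ 5 (mod 7).
    Then x = 421 + 3120·5 = 16021, valid modulo lcm(3120, 7) = 21840: x ≡ 16021 (mod 21840).
Verify against each original: 16021 mod 13 = 5, 16021 mod 16 = 5, 16021 mod 3 = 1, 16021 mod 5 = 1, 16021 mod 7 = 5.

x ≡ 16021 (mod 21840).


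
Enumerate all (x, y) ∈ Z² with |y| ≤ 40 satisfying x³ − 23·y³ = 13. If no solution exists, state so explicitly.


The equation is x³ - 23y³ = 13. For fixed y, x³ = 23·y³ + 13, so a solution requires the RHS to be a perfect cube.
Strategy: iterate y from -40 to 40, compute RHS = 23·y³ + 13, and check whether it is a (positive or negative) perfect cube.
Check small values of y:
  y = 0: RHS = 13 is not a perfect cube.
  y = 1: RHS = 36 is not a perfect cube.
  y = -1: RHS = -10 is not a perfect cube.
  y = 2: RHS = 197 is not a perfect cube.
  y = -2: RHS = -171 is not a perfect cube.
  y = 3: RHS = 634 is not a perfect cube.
  y = -3: RHS = -608 is not a perfect cube.
Continuing the search up to |y| = 40 finds no solutions either.
No (x, y) in the scanned range satisfies the equation.

No integer solutions with |y| ≤ 40.


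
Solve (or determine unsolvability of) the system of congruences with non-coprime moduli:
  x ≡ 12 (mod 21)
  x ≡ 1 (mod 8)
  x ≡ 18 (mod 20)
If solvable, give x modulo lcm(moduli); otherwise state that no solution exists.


Moduli 21, 8, 20 are not pairwise coprime, so CRT works modulo lcm(m_i) when all pairwise compatibility conditions hold.
Pairwise compatibility: gcd(m_i, m_j) must divide a_i - a_j for every pair.
Merge one congruence at a time:
  Start: x ≡ 12 (mod 21).
  Combine with x ≡ 1 (mod 8): gcd(21, 8) = 1; 1 - 12 = -11, which IS divisible by 1, so compatible.
    Write x = 12 + 21·t and substitute into x ≡ 1 (mod 8): 21·t ≡ 1 − 12 = -11 (mod 8).
    Reduce coefficients mod 8: 5·t ≡ 5 (mod 8).
    The inverse of 5 mod 8 is 5 (since 5·5 = 25 = 3·8 + 1), so t ≡ 5·5 = 25 ≡ 1 (mod 8).
    Then x = 12 + 21·1 = 33, valid modulo lcm(21, 8) = 168: x ≡ 33 (mod 168).
  Combine with x ≡ 18 (mod 20): gcd(168, 20) = 4, and 18 - 33 = -15 is NOT divisible by 4.
    ⇒ system is inconsistent (no integer solution).

No solution (the system is inconsistent).


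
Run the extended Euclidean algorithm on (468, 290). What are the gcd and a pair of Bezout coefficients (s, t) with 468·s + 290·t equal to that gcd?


Euclidean algorithm on (468, 290) — divide until remainder is 0:
  468 = 1 · 290 + 178
  290 = 1 · 178 + 112
  178 = 1 · 112 + 66
  112 = 1 · 66 + 46
  66 = 1 · 46 + 20
  46 = 2 · 20 + 6
  20 = 3 · 6 + 2
  6 = 3 · 2 + 0
gcd(468, 290) = 2.
Track Bezout coefficients alongside the remainders: start with r₀ = 468 = a·1 + b·0 (s = 1, t = 0) and r₁ = 290 = a·0 + b·1 (s = 0, t = 1); each new remainder r_{k+1} = r_{k-1} − q_k·r_k inherits s_{k+1} = s_{k-1} − q_k·s_k, t_{k+1} = t_{k-1} − q_k·t_k, so r_k = a·s_k + b·t_k at every step:
  q = 1: r = 178, s = 1 − 1·0 = 1, t = 0 − 1·1 = -1  (check: 468·1 + 290·(-1) = 178)
  q = 1: r = 112, s = 0 − 1·1 = -1, t = 1 − 1·(-1) = 2  (check: 468·(-1) + 290·2 = 112)
  q = 1: r = 66, s = 1 − 1·(-1) = 2, t = -1 − 1·2 = -3  (check: 468·2 + 290·(-3) = 66)
  q = 1: r = 46, s = -1 − 1·2 = -3, t = 2 − 1·(-3) = 5  (check: 468·(-3) + 290·5 = 46)
  q = 1: r = 20, s = 2 − 1·(-3) = 5, t = -3 − 1·5 = -8  (check: 468·5 + 290·(-8) = 20)
  q = 2: r = 6, s = -3 − 2·5 = -13, t = 5 − 2·(-8) = 21  (check: 468·(-13) + 290·21 = 6)
  q = 3: r = 2, s = 5 − 3·(-13) = 44, t = -8 − 3·21 = -71  (check: 468·44 + 290·(-71) = 2)
The row with r = 2 (the gcd) gives the Bezout coefficients s = 44, t = -71.
Result: 468 · (44) + 290 · (-71) = 2.

gcd(468, 290) = 2; s = 44, t = -71 (check: 468·44 + 290·(-71) = 2).


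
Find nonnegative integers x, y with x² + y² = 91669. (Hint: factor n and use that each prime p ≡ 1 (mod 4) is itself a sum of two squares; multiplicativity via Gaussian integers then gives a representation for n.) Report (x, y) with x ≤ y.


Step 1: Factor n = 91669 = 29^2 · 109.
Step 2: Check the mod-4 condition on each prime factor: 29 ≡ 1 (mod 4), exponent 2; 109 ≡ 1 (mod 4), exponent 1.
All primes ≡ 3 (mod 4) appear to even exponent (or don't appear), so by the two-squares theorem n IS expressible as a sum of two squares.
Step 3: Build a representation. Here n = 29 · 29 · 109 is a product of primes ≡ 1 (mod 4). Each prime p ≡ 1 (mod 4) is itself a sum of two squares; find a² by testing p − a² for a perfect square:
  29: 29 − 1² = 28, 29 − 2² = 25 = 5² ⇒ 29 = 2² + 5².
  109: 109 − 1² = 108, 109 − 2² = 105, 109 − 3² = 100 = 10² ⇒ 109 = 3² + 10².
  Combine using the Brahmagupta–Fibonacci identity (a² + b²)(c² + d²) = (ac − bd)² + (ad + bc)² = (ac + bd)² + (ad − bc)²:
  29 · 29 = 841: from (2² + 5²)(2² + 5²), take (2·2 − 5·5, 2·5 + 5·2) = (4 − 25, 10 + 10) = (-21, 20); dropping signs (only squares matter) gives (21, 20); check 21² + 20² = 441 + 400 = 841 ✓.
  841 · 109 = 91669: from (21² + 20²)(3² + 10²), take (21·3 − 20·10, 21·10 + 20·3) = (63 − 200, 210 + 60) = (-137, 270); dropping signs (only squares matter) gives (137, 270); check 137² + 270² = 18769 + 72900 = 91669 ✓.
Step 4: Order so x ≤ y and verify: 137² + 270² = 18769 + 72900 = 91669 = n. ✓

n = 91669 = 137² + 270² (one valid representation with x ≤ y).


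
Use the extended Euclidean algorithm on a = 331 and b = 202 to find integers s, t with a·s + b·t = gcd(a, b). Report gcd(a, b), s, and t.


Euclidean algorithm on (331, 202) — divide until remainder is 0:
  331 = 1 · 202 + 129
  202 = 1 · 129 + 73
  129 = 1 · 73 + 56
  73 = 1 · 56 + 17
  56 = 3 · 17 + 5
  17 = 3 · 5 + 2
  5 = 2 · 2 + 1
  2 = 2 · 1 + 0
gcd(331, 202) = 1.
Track Bezout coefficients alongside the remainders: start with r₀ = 331 = a·1 + b·0 (s = 1, t = 0) and r₁ = 202 = a·0 + b·1 (s = 0, t = 1); each new remainder r_{k+1} = r_{k-1} − q_k·r_k inherits s_{k+1} = s_{k-1} − q_k·s_k, t_{k+1} = t_{k-1} − q_k·t_k, so r_k = a·s_k + b·t_k at every step:
  q = 1: r = 129, s = 1 − 1·0 = 1, t = 0 − 1·1 = -1  (check: 331·1 + 202·(-1) = 129)
  q = 1: r = 73, s = 0 − 1·1 = -1, t = 1 − 1·(-1) = 2  (check: 331·(-1) + 202·2 = 73)
  q = 1: r = 56, s = 1 − 1·(-1) = 2, t = -1 − 1·2 = -3  (check: 331·2 + 202·(-3) = 56)
  q = 1: r = 17, s = -1 − 1·2 = -3, t = 2 − 1·(-3) = 5  (check: 331·(-3) + 202·5 = 17)
  q = 3: r = 5, s = 2 − 3·(-3) = 11, t = -3 − 3·5 = -18  (check: 331·11 + 202·(-18) = 5)
  q = 3: r = 2, s = -3 − 3·11 = -36, t = 5 − 3·(-18) = 59  (check: 331·(-36) + 202·59 = 2)
  q = 2: r = 1, s = 11 − 2·(-36) = 83, t = -18 − 2·59 = -136  (check: 331·83 + 202·(-136) = 1)
The row with r = 1 (the gcd) gives the Bezout coefficients s = 83, t = -136.
Result: 331 · (83) + 202 · (-136) = 1.

gcd(331, 202) = 1; s = 83, t = -136 (check: 331·83 + 202·(-136) = 1).


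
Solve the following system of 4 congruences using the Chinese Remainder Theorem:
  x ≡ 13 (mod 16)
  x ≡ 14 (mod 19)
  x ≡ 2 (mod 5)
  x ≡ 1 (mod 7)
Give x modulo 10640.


Product of moduli M = 16 · 19 · 5 · 7 = 10640.
Merge one congruence at a time:
  Start: x ≡ 13 (mod 16).
  Combine with x ≡ 14 (mod 19); new modulus lcm = 304.
    Write x = 13 + 16·t and substitute into x ≡ 14 (mod 19): 16·t ≡ 14 − 13 = 1 (mod 19).
    The inverse of 16 mod 19 is 6 (since 16·6 = 96 = 5·19 + 1), so t ≡ 6·1 = 6 ≡ 6 (mod 19).
    Then x = 13 + 16·6 = 109, valid modulo lcm(16, 19) = 304: x ≡ 109 (mod 304).
  Combine with x ≡ 2 (mod 5); new modulus lcm = 1520.
    Write x = 109 + 304·t and substitute into x ≡ 2 (mod 5): 304·t ≡ 2 − 109 = -107 (mod 5).
    Reduce coefficients mod 5: 4·t ≡ 3 (mod 5).
    The inverse of 4 mod 5 is 4 (since 4·4 = 16 = 3·5 + 1), so t ≡ 4·3 = 12 ≡ 2 (mod 5).
    Then x = 109 + 304·2 = 717, valid modulo lcm(304, 5) = 1520: x ≡ 717 (mod 1520).
  Combine with x ≡ 1 (mod 7); new modulus lcm = 10640.
    Write x = 717 + 1520·t and substitute into x ≡ 1 (mod 7): 1520·t ≡ 1 − 717 = -716 (mod 7).
    Reduce coefficients mod 7: 1·t ≡ 5 (mod 7).
    So t ≡ 5 (mod 7).
    Then x = 717 + 1520·5 = 8317, valid modulo lcm(1520, 7) = 10640: x ≡ 8317 (mod 10640).
Verify against each original: 8317 mod 16 = 13, 8317 mod 19 = 14, 8317 mod 5 = 2, 8317 mod 7 = 1.

x ≡ 8317 (mod 10640).


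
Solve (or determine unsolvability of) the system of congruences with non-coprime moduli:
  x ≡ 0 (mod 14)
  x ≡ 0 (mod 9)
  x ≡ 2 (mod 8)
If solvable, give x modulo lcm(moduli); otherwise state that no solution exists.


Moduli 14, 9, 8 are not pairwise coprime, so CRT works modulo lcm(m_i) when all pairwise compatibility conditions hold.
Pairwise compatibility: gcd(m_i, m_j) must divide a_i - a_j for every pair.
Merge one congruence at a time:
  Start: x ≡ 0 (mod 14).
  Combine with x ≡ 0 (mod 9): gcd(14, 9) = 1; 0 - 0 = 0, which IS divisible by 1, so compatible.
    Write x = 0 + 14·t and substitute into x ≡ 0 (mod 9): 14·t ≡ 0 − 0 = 0 (mod 9).
    Reduce coefficients mod 9: 5·t ≡ 0 (mod 9).
    The inverse of 5 mod 9 is 2 (since 5·2 = 10 = 1·9 + 1), so t ≡ 2·0 = 0 ≡ 0 (mod 9).
    Then x = 0 + 14·0 = 0, valid modulo lcm(14, 9) = 126: x ≡ 0 (mod 126).
  Combine with x ≡ 2 (mod 8): gcd(126, 8) = 2; 2 - 0 = 2, which IS divisible by 2, so compatible.
    Write x = 0 + 126·t and substitute into x ≡ 2 (mod 8): 126·t ≡ 2 − 0 = 2 (mod 8).
    Divide the congruence (and modulus) by g = 2: 63·t ≡ 1 (mod 4).
    Reduce coefficients mod 4: 3·t ≡ 1 (mod 4).
    The inverse of 3 mod 4 is 3 (since 3·3 = 9 = 2·4 + 1), so t ≡ 3·1 = 3 ≡ 3 (mod 4).
    Then x = 0 + 126·3 = 378, valid modulo lcm(126, 8) = 504: x ≡ 378 (mod 504).
Verify: 378 mod 14 = 0, 378 mod 9 = 0, 378 mod 8 = 2.

x ≡ 378 (mod 504).


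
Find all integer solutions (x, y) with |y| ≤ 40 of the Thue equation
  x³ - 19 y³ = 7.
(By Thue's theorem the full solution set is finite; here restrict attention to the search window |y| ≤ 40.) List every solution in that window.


The equation is x³ - 19y³ = 7. For fixed y, x³ = 19·y³ + 7, so a solution requires the RHS to be a perfect cube.
Strategy: iterate y from -40 to 40, compute RHS = 19·y³ + 7, and check whether it is a (positive or negative) perfect cube.
Check small values of y:
  y = 0: RHS = 7 is not a perfect cube.
  y = 1: RHS = 26 is not a perfect cube.
  y = -1: RHS = -12 is not a perfect cube.
  y = 2: RHS = 159 is not a perfect cube.
  y = -2: RHS = -145 is not a perfect cube.
  y = 3: RHS = 520 is not a perfect cube.
  y = -3: RHS = -506 is not a perfect cube.
Continuing the search up to |y| = 40 finds no solutions either.
No (x, y) in the scanned range satisfies the equation.

No integer solutions with |y| ≤ 40.


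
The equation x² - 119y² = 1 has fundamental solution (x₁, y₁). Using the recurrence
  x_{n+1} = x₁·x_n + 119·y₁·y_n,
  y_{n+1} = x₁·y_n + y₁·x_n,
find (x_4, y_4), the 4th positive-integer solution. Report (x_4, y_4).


Step 1: Find the fundamental solution (x₁, y₁) of x² - 119y² = 1.
  Expand √119 as a continued fraction. a₀ = ⌊√119⌋ = 10; iterate m_{k+1} = d_k·a_k − m_k, d_{k+1} = (119 − m_{k+1}²)/d_k, a_{k+1} = ⌊(a₀ + m_{k+1})/d_{k+1}⌋ (starting m₀ = 0, d₀ = 1), with convergents p_k = a_k·p_{k-1} + p_{k-2}, q_k = a_k·q_{k-1} + q_{k-2} (p₋₁ = 1, q₋₁ = 0):
  k = 0: a₀ = 10; p₀/q₀ = 10/1; p₀² − 119·q₀² = 100 − 119 = -19.
  k = 1: m = 10, d = 19, a = ⌊(10 + 10)/19⌋ = 1; p/q = (1·10 + 1)/(1·1 + 0) = 11/1; p² − 119·q² = 121 − 119 = 2.
  k = 2: m = 9, d = 2, a = ⌊(10 + 9)/2⌋ = 9; p/q = (9·11 + 10)/(9·1 + 1) = 109/10; p² − 119·q² = 11881 − 11900 = -19.
  k = 3: m = 9, d = 19, a = ⌊(10 + 9)/19⌋ = 1; p/q = (1·109 + 11)/(1·10 + 1) = 120/11; p² − 119·q² = 14400 − 14399 = 1.
  The first convergent with p² − 119·q² = 1 gives the fundamental solution (x₁, y₁) = (120, 11).
Step 2: Apply the recurrence (x_{n+1}, y_{n+1}) = (x₁x_n + 119y₁y_n, x₁y_n + y₁x_n) repeatedly.
  From (x_1, y_1) = (120, 11): x_2 = 120·120 + 119·11·11 = 28799; y_2 = 120·11 + 11·120 = 2640.
  From (x_2, y_2) = (28799, 2640): x_3 = 120·28799 + 119·11·2640 = 6911640; y_3 = 120·2640 + 11·28799 = 633589.
  From (x_3, y_3) = (6911640, 633589): x_4 = 120·6911640 + 119·11·633589 = 1658764801; y_4 = 120·633589 + 11·6911640 = 152058720.
Step 3: Verify x_4² - 119·y_4² = 2751500665036569601 - 2751500665036569600 = 1 (should be 1). ✓

(x_1, y_1) = (120, 11); (x_4, y_4) = (1658764801, 152058720).


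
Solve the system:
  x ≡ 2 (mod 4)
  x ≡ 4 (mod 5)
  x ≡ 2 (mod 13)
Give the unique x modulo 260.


Moduli 4, 5, 13 are pairwise coprime; by CRT there is a unique solution modulo M = 4 · 5 · 13 = 260.
Solve pairwise, accumulating the modulus:
  Start with x ≡ 2 (mod 4).
  Combine with x ≡ 4 (mod 5): since gcd(4, 5) = 1, we get a unique residue mod 20.
    Write x = 2 + 4·t and substitute into x ≡ 4 (mod 5): 4·t ≡ 4 − 2 = 2 (mod 5).
    The inverse of 4 mod 5 is 4 (since 4·4 = 16 = 3·5 + 1), so t ≡ 4·2 = 8 ≡ 3 (mod 5).
    Then x = 2 + 4·3 = 14, valid modulo lcm(4, 5) = 20: x ≡ 14 (mod 20).
  Combine with x ≡ 2 (mod 13): since gcd(20, 13) = 1, we get a unique residue mod 260.
    Write x = 14 + 20·t and substitute into x ≡ 2 (mod 13): 20·t ≡ 2 − 14 = -12 (mod 13).
    Reduce coefficients mod 13: 7·t ≡ 1 (mod 13).
    The inverse of 7 mod 13 is 2 (since 7·2 = 14 = 1·13 + 1), so t ≡ 2·1 = 2 ≡ 2 (mod 13).
    Then x = 14 + 20·2 = 54, valid modulo lcm(20, 13) = 260: x ≡ 54 (mod 260).
Verify: 54 mod 4 = 2 ✓, 54 mod 5 = 4 ✓, 54 mod 13 = 2 ✓.

x ≡ 54 (mod 260).


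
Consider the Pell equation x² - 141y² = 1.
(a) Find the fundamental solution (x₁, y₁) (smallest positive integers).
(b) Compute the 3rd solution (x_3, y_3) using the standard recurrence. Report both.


Step 1: Find the fundamental solution (x₁, y₁) of x² - 141y² = 1.
  Expand √141 as a continued fraction. a₀ = ⌊√141⌋ = 11; iterate m_{k+1} = d_k·a_k − m_k, d_{k+1} = (141 − m_{k+1}²)/d_k, a_{k+1} = ⌊(a₀ + m_{k+1})/d_{k+1}⌋ (starting m₀ = 0, d₀ = 1), with convergents p_k = a_k·p_{k-1} + p_{k-2}, q_k = a_k·q_{k-1} + q_{k-2} (p₋₁ = 1, q₋₁ = 0):
  k = 0: a₀ = 11; p₀/q₀ = 11/1; p₀² − 141·q₀² = 121 − 141 = -20.
  k = 1: m = 11, d = 20, a = ⌊(11 + 11)/20⌋ = 1; p/q = (1·11 + 1)/(1·1 + 0) = 12/1; p² − 141·q² = 144 − 141 = 3.
  k = 2: m = 9, d = 3, a = ⌊(11 + 9)/3⌋ = 6; p/q = (6·12 + 11)/(6·1 + 1) = 83/7; p² − 141·q² = 6889 − 6909 = -20.
  k = 3: m = 9, d = 20, a = ⌊(11 + 9)/20⌋ = 1; p/q = (1·83 + 12)/(1·7 + 1) = 95/8; p² − 141·q² = 9025 − 9024 = 1.
  The first convergent with p² − 141·q² = 1 gives the fundamental solution (x₁, y₁) = (95, 8).
Step 2: Apply the recurrence (x_{n+1}, y_{n+1}) = (x₁x_n + 141y₁y_n, x₁y_n + y₁x_n) repeatedly.
  From (x_1, y_1) = (95, 8): x_2 = 95·95 + 141·8·8 = 18049; y_2 = 95·8 + 8·95 = 1520.
  From (x_2, y_2) = (18049, 1520): x_3 = 95·18049 + 141·8·1520 = 3429215; y_3 = 95·1520 + 8·18049 = 288792.
Step 3: Verify x_3² - 141·y_3² = 11759515516225 - 11759515516224 = 1 (should be 1). ✓

(x_1, y_1) = (95, 8); (x_3, y_3) = (3429215, 288792).


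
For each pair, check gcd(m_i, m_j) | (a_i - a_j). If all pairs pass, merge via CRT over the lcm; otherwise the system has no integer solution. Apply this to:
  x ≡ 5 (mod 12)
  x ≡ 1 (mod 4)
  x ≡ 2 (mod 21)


Moduli 12, 4, 21 are not pairwise coprime, so CRT works modulo lcm(m_i) when all pairwise compatibility conditions hold.
Pairwise compatibility: gcd(m_i, m_j) must divide a_i - a_j for every pair.
Merge one congruence at a time:
  Start: x ≡ 5 (mod 12).
  Combine with x ≡ 1 (mod 4): gcd(12, 4) = 4; 1 - 5 = -4, which IS divisible by 4, so compatible.
    Write x = 5 + 12·t and substitute into x ≡ 1 (mod 4): 12·t ≡ 1 − 5 = -4 (mod 4).
    Divide the congruence (and modulus) by g = 4: 3·t ≡ -1 (mod 1).
    Modulo 1 every t works; take t = 0.
    Then x = 5 + 12·0 = 5, valid modulo lcm(12, 4) = 12: x ≡ 5 (mod 12).
  Combine with x ≡ 2 (mod 21): gcd(12, 21) = 3; 2 - 5 = -3, which IS divisible by 3, so compatible.
    Write x = 5 + 12·t and substitute into x ≡ 2 (mod 21): 12·t ≡ 2 − 5 = -3 (mod 21).
    Divide the congruence (and modulus) by g = 3: 4·t ≡ -1 (mod 7).
    Reduce coefficients mod 7: 4·t ≡ 6 (mod 7).
    The inverse of 4 mod 7 is 2 (since 4·2 = 8 = 1·7 + 1), so t ≡ 2·6 = 12 ≡ 5 (mod 7).
    Then x = 5 + 12·5 = 65, valid modulo lcm(12, 21) = 84: x ≡ 65 (mod 84).
Verify: 65 mod 12 = 5, 65 mod 4 = 1, 65 mod 21 = 2.

x ≡ 65 (mod 84).
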